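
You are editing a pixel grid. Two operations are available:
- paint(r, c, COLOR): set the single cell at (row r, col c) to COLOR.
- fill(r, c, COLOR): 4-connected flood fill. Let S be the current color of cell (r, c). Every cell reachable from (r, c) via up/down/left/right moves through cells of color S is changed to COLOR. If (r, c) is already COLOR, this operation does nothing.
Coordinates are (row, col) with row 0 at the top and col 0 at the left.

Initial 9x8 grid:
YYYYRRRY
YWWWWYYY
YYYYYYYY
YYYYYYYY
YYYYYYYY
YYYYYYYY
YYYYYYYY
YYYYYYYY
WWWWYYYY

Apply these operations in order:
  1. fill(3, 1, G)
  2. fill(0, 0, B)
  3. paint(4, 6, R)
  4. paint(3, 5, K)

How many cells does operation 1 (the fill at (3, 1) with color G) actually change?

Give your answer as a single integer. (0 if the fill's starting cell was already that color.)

Answer: 61

Derivation:
After op 1 fill(3,1,G) [61 cells changed]:
GGGGRRRG
GWWWWGGG
GGGGGGGG
GGGGGGGG
GGGGGGGG
GGGGGGGG
GGGGGGGG
GGGGGGGG
WWWWGGGG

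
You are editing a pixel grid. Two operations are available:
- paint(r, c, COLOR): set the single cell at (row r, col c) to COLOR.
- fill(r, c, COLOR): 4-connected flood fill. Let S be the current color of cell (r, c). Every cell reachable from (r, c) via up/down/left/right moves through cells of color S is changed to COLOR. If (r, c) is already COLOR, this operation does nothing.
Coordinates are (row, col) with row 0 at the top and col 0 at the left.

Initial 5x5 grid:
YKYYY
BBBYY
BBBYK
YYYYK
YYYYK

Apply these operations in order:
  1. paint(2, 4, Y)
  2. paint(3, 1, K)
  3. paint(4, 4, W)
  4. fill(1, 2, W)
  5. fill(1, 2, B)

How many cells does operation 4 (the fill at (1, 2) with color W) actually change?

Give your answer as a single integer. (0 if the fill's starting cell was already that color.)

Answer: 6

Derivation:
After op 1 paint(2,4,Y):
YKYYY
BBBYY
BBBYY
YYYYK
YYYYK
After op 2 paint(3,1,K):
YKYYY
BBBYY
BBBYY
YKYYK
YYYYK
After op 3 paint(4,4,W):
YKYYY
BBBYY
BBBYY
YKYYK
YYYYW
After op 4 fill(1,2,W) [6 cells changed]:
YKYYY
WWWYY
WWWYY
YKYYK
YYYYW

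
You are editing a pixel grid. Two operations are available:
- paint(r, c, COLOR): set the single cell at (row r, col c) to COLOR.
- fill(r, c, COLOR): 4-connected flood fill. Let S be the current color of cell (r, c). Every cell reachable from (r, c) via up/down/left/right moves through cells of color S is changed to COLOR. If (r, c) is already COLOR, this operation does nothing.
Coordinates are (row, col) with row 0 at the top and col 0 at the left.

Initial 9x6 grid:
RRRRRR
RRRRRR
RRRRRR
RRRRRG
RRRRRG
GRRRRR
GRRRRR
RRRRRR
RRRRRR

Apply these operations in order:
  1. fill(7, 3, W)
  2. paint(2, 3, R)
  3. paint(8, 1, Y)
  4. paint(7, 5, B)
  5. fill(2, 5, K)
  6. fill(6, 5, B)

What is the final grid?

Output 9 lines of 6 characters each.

After op 1 fill(7,3,W) [50 cells changed]:
WWWWWW
WWWWWW
WWWWWW
WWWWWG
WWWWWG
GWWWWW
GWWWWW
WWWWWW
WWWWWW
After op 2 paint(2,3,R):
WWWWWW
WWWWWW
WWWRWW
WWWWWG
WWWWWG
GWWWWW
GWWWWW
WWWWWW
WWWWWW
After op 3 paint(8,1,Y):
WWWWWW
WWWWWW
WWWRWW
WWWWWG
WWWWWG
GWWWWW
GWWWWW
WWWWWW
WYWWWW
After op 4 paint(7,5,B):
WWWWWW
WWWWWW
WWWRWW
WWWWWG
WWWWWG
GWWWWW
GWWWWW
WWWWWB
WYWWWW
After op 5 fill(2,5,K) [47 cells changed]:
KKKKKK
KKKKKK
KKKRKK
KKKKKG
KKKKKG
GKKKKK
GKKKKK
KKKKKB
KYKKKK
After op 6 fill(6,5,B) [47 cells changed]:
BBBBBB
BBBBBB
BBBRBB
BBBBBG
BBBBBG
GBBBBB
GBBBBB
BBBBBB
BYBBBB

Answer: BBBBBB
BBBBBB
BBBRBB
BBBBBG
BBBBBG
GBBBBB
GBBBBB
BBBBBB
BYBBBB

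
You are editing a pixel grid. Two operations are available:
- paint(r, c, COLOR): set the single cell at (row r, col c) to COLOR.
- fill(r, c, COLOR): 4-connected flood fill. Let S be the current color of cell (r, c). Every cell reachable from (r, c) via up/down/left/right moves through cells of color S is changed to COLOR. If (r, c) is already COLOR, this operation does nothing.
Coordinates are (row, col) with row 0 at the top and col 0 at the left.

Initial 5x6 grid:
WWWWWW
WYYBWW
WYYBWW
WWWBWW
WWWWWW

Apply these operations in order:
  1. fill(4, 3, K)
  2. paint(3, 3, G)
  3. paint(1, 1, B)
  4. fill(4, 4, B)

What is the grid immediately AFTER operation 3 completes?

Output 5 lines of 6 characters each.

Answer: KKKKKK
KBYBKK
KYYBKK
KKKGKK
KKKKKK

Derivation:
After op 1 fill(4,3,K) [23 cells changed]:
KKKKKK
KYYBKK
KYYBKK
KKKBKK
KKKKKK
After op 2 paint(3,3,G):
KKKKKK
KYYBKK
KYYBKK
KKKGKK
KKKKKK
After op 3 paint(1,1,B):
KKKKKK
KBYBKK
KYYBKK
KKKGKK
KKKKKK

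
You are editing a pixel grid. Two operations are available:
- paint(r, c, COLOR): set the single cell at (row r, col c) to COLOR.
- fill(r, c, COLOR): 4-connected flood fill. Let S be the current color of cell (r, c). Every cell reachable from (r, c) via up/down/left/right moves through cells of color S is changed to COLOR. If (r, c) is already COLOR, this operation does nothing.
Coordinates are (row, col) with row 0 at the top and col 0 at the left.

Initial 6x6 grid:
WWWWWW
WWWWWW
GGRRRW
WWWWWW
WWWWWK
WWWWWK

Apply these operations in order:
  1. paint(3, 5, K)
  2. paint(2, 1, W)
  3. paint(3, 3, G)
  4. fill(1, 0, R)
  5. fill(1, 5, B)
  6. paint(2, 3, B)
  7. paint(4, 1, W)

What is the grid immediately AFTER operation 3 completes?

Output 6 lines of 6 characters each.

Answer: WWWWWW
WWWWWW
GWRRRW
WWWGWK
WWWWWK
WWWWWK

Derivation:
After op 1 paint(3,5,K):
WWWWWW
WWWWWW
GGRRRW
WWWWWK
WWWWWK
WWWWWK
After op 2 paint(2,1,W):
WWWWWW
WWWWWW
GWRRRW
WWWWWK
WWWWWK
WWWWWK
After op 3 paint(3,3,G):
WWWWWW
WWWWWW
GWRRRW
WWWGWK
WWWWWK
WWWWWK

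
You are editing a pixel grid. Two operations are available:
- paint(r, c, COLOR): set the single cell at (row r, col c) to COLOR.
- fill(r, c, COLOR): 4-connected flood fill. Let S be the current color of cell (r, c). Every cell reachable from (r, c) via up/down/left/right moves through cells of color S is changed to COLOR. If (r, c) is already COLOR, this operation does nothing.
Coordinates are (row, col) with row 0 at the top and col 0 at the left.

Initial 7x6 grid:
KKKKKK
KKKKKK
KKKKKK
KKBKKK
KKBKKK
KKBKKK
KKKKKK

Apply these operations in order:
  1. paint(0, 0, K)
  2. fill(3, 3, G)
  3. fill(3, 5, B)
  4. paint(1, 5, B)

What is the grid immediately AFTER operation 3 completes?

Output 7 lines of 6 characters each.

Answer: BBBBBB
BBBBBB
BBBBBB
BBBBBB
BBBBBB
BBBBBB
BBBBBB

Derivation:
After op 1 paint(0,0,K):
KKKKKK
KKKKKK
KKKKKK
KKBKKK
KKBKKK
KKBKKK
KKKKKK
After op 2 fill(3,3,G) [39 cells changed]:
GGGGGG
GGGGGG
GGGGGG
GGBGGG
GGBGGG
GGBGGG
GGGGGG
After op 3 fill(3,5,B) [39 cells changed]:
BBBBBB
BBBBBB
BBBBBB
BBBBBB
BBBBBB
BBBBBB
BBBBBB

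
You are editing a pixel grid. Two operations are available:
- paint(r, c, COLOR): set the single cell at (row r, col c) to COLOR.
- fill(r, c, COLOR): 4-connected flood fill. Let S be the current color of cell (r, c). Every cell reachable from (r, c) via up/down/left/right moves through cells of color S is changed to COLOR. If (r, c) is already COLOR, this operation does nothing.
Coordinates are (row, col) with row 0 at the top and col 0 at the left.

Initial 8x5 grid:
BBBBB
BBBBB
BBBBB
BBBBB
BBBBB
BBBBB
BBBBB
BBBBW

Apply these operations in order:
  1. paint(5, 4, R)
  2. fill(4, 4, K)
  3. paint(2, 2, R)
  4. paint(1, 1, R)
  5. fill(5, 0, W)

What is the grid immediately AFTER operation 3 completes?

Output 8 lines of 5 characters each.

Answer: KKKKK
KKKKK
KKRKK
KKKKK
KKKKK
KKKKR
KKKKK
KKKKW

Derivation:
After op 1 paint(5,4,R):
BBBBB
BBBBB
BBBBB
BBBBB
BBBBB
BBBBR
BBBBB
BBBBW
After op 2 fill(4,4,K) [38 cells changed]:
KKKKK
KKKKK
KKKKK
KKKKK
KKKKK
KKKKR
KKKKK
KKKKW
After op 3 paint(2,2,R):
KKKKK
KKKKK
KKRKK
KKKKK
KKKKK
KKKKR
KKKKK
KKKKW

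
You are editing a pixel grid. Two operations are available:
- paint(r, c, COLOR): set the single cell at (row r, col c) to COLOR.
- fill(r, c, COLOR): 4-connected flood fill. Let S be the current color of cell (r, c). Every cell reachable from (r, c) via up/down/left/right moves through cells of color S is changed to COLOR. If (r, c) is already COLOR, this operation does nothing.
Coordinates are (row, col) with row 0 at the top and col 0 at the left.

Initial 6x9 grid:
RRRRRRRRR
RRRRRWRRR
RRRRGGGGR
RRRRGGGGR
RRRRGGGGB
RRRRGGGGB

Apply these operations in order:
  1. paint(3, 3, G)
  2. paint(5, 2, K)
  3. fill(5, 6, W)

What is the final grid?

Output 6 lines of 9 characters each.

After op 1 paint(3,3,G):
RRRRRRRRR
RRRRRWRRR
RRRRGGGGR
RRRGGGGGR
RRRRGGGGB
RRRRGGGGB
After op 2 paint(5,2,K):
RRRRRRRRR
RRRRRWRRR
RRRRGGGGR
RRRGGGGGR
RRRRGGGGB
RRKRGGGGB
After op 3 fill(5,6,W) [17 cells changed]:
RRRRRRRRR
RRRRRWRRR
RRRRWWWWR
RRRWWWWWR
RRRRWWWWB
RRKRWWWWB

Answer: RRRRRRRRR
RRRRRWRRR
RRRRWWWWR
RRRWWWWWR
RRRRWWWWB
RRKRWWWWB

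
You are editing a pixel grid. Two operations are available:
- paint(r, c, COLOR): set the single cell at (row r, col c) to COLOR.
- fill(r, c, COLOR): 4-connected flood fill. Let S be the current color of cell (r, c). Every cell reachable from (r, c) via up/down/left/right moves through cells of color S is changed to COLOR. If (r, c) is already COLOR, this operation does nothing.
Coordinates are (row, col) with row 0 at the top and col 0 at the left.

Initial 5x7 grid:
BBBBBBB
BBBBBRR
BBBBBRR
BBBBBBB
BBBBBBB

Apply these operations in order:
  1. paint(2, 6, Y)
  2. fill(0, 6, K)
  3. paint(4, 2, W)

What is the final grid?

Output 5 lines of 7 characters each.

After op 1 paint(2,6,Y):
BBBBBBB
BBBBBRR
BBBBBRY
BBBBBBB
BBBBBBB
After op 2 fill(0,6,K) [31 cells changed]:
KKKKKKK
KKKKKRR
KKKKKRY
KKKKKKK
KKKKKKK
After op 3 paint(4,2,W):
KKKKKKK
KKKKKRR
KKKKKRY
KKKKKKK
KKWKKKK

Answer: KKKKKKK
KKKKKRR
KKKKKRY
KKKKKKK
KKWKKKK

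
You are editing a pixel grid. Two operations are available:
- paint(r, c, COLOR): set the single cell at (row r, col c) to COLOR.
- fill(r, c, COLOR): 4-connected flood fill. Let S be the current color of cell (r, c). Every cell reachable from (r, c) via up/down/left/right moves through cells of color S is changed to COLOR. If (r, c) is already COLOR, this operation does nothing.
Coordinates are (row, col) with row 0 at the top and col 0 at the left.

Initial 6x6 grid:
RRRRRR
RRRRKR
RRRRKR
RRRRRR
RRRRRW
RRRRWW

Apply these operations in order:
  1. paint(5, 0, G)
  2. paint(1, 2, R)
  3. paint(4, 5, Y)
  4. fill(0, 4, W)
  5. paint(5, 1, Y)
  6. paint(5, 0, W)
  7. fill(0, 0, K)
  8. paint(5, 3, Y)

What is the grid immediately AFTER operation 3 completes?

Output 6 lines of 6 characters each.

After op 1 paint(5,0,G):
RRRRRR
RRRRKR
RRRRKR
RRRRRR
RRRRRW
GRRRWW
After op 2 paint(1,2,R):
RRRRRR
RRRRKR
RRRRKR
RRRRRR
RRRRRW
GRRRWW
After op 3 paint(4,5,Y):
RRRRRR
RRRRKR
RRRRKR
RRRRRR
RRRRRY
GRRRWW

Answer: RRRRRR
RRRRKR
RRRRKR
RRRRRR
RRRRRY
GRRRWW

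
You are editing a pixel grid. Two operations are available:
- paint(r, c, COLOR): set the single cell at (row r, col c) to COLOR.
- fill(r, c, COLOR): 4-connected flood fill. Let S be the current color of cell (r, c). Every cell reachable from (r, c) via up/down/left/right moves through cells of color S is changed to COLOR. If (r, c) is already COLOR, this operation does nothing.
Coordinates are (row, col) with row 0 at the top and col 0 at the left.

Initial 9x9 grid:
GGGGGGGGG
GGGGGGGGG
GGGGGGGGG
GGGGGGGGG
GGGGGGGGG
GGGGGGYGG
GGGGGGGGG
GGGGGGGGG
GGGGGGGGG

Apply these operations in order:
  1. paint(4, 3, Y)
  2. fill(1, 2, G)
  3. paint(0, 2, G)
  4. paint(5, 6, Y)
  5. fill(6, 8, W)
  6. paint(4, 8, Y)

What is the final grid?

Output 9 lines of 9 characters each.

Answer: WWWWWWWWW
WWWWWWWWW
WWWWWWWWW
WWWWWWWWW
WWWYWWWWY
WWWWWWYWW
WWWWWWWWW
WWWWWWWWW
WWWWWWWWW

Derivation:
After op 1 paint(4,3,Y):
GGGGGGGGG
GGGGGGGGG
GGGGGGGGG
GGGGGGGGG
GGGYGGGGG
GGGGGGYGG
GGGGGGGGG
GGGGGGGGG
GGGGGGGGG
After op 2 fill(1,2,G) [0 cells changed]:
GGGGGGGGG
GGGGGGGGG
GGGGGGGGG
GGGGGGGGG
GGGYGGGGG
GGGGGGYGG
GGGGGGGGG
GGGGGGGGG
GGGGGGGGG
After op 3 paint(0,2,G):
GGGGGGGGG
GGGGGGGGG
GGGGGGGGG
GGGGGGGGG
GGGYGGGGG
GGGGGGYGG
GGGGGGGGG
GGGGGGGGG
GGGGGGGGG
After op 4 paint(5,6,Y):
GGGGGGGGG
GGGGGGGGG
GGGGGGGGG
GGGGGGGGG
GGGYGGGGG
GGGGGGYGG
GGGGGGGGG
GGGGGGGGG
GGGGGGGGG
After op 5 fill(6,8,W) [79 cells changed]:
WWWWWWWWW
WWWWWWWWW
WWWWWWWWW
WWWWWWWWW
WWWYWWWWW
WWWWWWYWW
WWWWWWWWW
WWWWWWWWW
WWWWWWWWW
After op 6 paint(4,8,Y):
WWWWWWWWW
WWWWWWWWW
WWWWWWWWW
WWWWWWWWW
WWWYWWWWY
WWWWWWYWW
WWWWWWWWW
WWWWWWWWW
WWWWWWWWW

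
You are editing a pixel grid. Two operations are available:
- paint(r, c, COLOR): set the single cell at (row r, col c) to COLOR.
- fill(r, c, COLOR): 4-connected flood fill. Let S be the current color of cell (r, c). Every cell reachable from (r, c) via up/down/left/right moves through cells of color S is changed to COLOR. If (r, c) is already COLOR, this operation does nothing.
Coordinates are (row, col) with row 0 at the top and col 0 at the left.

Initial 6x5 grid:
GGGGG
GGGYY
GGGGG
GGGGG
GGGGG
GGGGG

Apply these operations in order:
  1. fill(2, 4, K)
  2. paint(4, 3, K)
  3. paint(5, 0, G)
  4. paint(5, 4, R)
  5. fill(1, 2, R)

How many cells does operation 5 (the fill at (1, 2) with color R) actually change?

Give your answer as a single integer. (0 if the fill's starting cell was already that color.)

After op 1 fill(2,4,K) [28 cells changed]:
KKKKK
KKKYY
KKKKK
KKKKK
KKKKK
KKKKK
After op 2 paint(4,3,K):
KKKKK
KKKYY
KKKKK
KKKKK
KKKKK
KKKKK
After op 3 paint(5,0,G):
KKKKK
KKKYY
KKKKK
KKKKK
KKKKK
GKKKK
After op 4 paint(5,4,R):
KKKKK
KKKYY
KKKKK
KKKKK
KKKKK
GKKKR
After op 5 fill(1,2,R) [26 cells changed]:
RRRRR
RRRYY
RRRRR
RRRRR
RRRRR
GRRRR

Answer: 26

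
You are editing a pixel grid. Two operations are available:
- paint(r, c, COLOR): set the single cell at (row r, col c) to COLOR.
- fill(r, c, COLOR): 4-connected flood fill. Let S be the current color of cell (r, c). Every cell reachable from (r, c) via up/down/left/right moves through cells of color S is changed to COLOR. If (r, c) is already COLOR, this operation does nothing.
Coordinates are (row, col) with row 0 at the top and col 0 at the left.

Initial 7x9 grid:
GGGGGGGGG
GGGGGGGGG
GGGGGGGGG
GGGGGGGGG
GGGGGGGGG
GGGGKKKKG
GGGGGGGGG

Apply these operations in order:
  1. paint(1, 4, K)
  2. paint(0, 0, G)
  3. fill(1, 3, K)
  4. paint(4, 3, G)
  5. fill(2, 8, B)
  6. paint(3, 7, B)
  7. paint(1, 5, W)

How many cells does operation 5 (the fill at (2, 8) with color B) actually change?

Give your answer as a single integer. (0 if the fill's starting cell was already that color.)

Answer: 62

Derivation:
After op 1 paint(1,4,K):
GGGGGGGGG
GGGGKGGGG
GGGGGGGGG
GGGGGGGGG
GGGGGGGGG
GGGGKKKKG
GGGGGGGGG
After op 2 paint(0,0,G):
GGGGGGGGG
GGGGKGGGG
GGGGGGGGG
GGGGGGGGG
GGGGGGGGG
GGGGKKKKG
GGGGGGGGG
After op 3 fill(1,3,K) [58 cells changed]:
KKKKKKKKK
KKKKKKKKK
KKKKKKKKK
KKKKKKKKK
KKKKKKKKK
KKKKKKKKK
KKKKKKKKK
After op 4 paint(4,3,G):
KKKKKKKKK
KKKKKKKKK
KKKKKKKKK
KKKKKKKKK
KKKGKKKKK
KKKKKKKKK
KKKKKKKKK
After op 5 fill(2,8,B) [62 cells changed]:
BBBBBBBBB
BBBBBBBBB
BBBBBBBBB
BBBBBBBBB
BBBGBBBBB
BBBBBBBBB
BBBBBBBBB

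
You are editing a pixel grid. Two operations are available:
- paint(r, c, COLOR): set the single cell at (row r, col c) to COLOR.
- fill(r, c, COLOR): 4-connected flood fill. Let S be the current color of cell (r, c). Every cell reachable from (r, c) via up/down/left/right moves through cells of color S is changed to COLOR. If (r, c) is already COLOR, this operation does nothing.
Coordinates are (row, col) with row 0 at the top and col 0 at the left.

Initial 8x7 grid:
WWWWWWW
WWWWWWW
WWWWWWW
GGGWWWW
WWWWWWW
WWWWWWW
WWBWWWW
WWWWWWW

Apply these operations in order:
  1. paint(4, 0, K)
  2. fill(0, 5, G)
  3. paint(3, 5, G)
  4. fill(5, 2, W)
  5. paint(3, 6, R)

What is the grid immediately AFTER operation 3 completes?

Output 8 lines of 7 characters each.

After op 1 paint(4,0,K):
WWWWWWW
WWWWWWW
WWWWWWW
GGGWWWW
KWWWWWW
WWWWWWW
WWBWWWW
WWWWWWW
After op 2 fill(0,5,G) [51 cells changed]:
GGGGGGG
GGGGGGG
GGGGGGG
GGGGGGG
KGGGGGG
GGGGGGG
GGBGGGG
GGGGGGG
After op 3 paint(3,5,G):
GGGGGGG
GGGGGGG
GGGGGGG
GGGGGGG
KGGGGGG
GGGGGGG
GGBGGGG
GGGGGGG

Answer: GGGGGGG
GGGGGGG
GGGGGGG
GGGGGGG
KGGGGGG
GGGGGGG
GGBGGGG
GGGGGGG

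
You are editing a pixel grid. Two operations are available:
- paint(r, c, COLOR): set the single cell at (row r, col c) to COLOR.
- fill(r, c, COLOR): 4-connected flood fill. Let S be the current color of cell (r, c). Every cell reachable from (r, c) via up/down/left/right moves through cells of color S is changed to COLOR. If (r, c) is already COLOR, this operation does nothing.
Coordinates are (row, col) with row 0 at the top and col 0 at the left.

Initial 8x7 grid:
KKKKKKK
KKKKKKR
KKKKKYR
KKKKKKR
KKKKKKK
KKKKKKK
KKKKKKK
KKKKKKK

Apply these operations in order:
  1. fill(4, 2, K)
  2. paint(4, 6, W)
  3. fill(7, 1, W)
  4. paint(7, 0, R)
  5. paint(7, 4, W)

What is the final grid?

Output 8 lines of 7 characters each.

After op 1 fill(4,2,K) [0 cells changed]:
KKKKKKK
KKKKKKR
KKKKKYR
KKKKKKR
KKKKKKK
KKKKKKK
KKKKKKK
KKKKKKK
After op 2 paint(4,6,W):
KKKKKKK
KKKKKKR
KKKKKYR
KKKKKKR
KKKKKKW
KKKKKKK
KKKKKKK
KKKKKKK
After op 3 fill(7,1,W) [51 cells changed]:
WWWWWWW
WWWWWWR
WWWWWYR
WWWWWWR
WWWWWWW
WWWWWWW
WWWWWWW
WWWWWWW
After op 4 paint(7,0,R):
WWWWWWW
WWWWWWR
WWWWWYR
WWWWWWR
WWWWWWW
WWWWWWW
WWWWWWW
RWWWWWW
After op 5 paint(7,4,W):
WWWWWWW
WWWWWWR
WWWWWYR
WWWWWWR
WWWWWWW
WWWWWWW
WWWWWWW
RWWWWWW

Answer: WWWWWWW
WWWWWWR
WWWWWYR
WWWWWWR
WWWWWWW
WWWWWWW
WWWWWWW
RWWWWWW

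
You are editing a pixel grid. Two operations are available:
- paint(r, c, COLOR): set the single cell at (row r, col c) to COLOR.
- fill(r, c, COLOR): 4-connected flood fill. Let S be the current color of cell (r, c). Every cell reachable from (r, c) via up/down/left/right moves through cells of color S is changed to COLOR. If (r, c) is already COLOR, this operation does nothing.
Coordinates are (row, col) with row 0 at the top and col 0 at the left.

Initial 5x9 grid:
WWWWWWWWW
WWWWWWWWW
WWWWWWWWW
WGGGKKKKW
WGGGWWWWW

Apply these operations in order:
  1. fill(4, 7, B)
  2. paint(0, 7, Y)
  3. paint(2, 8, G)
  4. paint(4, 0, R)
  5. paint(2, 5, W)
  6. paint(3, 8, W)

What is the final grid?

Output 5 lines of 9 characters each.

Answer: BBBBBBBYB
BBBBBBBBB
BBBBBWBBG
BGGGKKKKW
RGGGBBBBB

Derivation:
After op 1 fill(4,7,B) [35 cells changed]:
BBBBBBBBB
BBBBBBBBB
BBBBBBBBB
BGGGKKKKB
BGGGBBBBB
After op 2 paint(0,7,Y):
BBBBBBBYB
BBBBBBBBB
BBBBBBBBB
BGGGKKKKB
BGGGBBBBB
After op 3 paint(2,8,G):
BBBBBBBYB
BBBBBBBBB
BBBBBBBBG
BGGGKKKKB
BGGGBBBBB
After op 4 paint(4,0,R):
BBBBBBBYB
BBBBBBBBB
BBBBBBBBG
BGGGKKKKB
RGGGBBBBB
After op 5 paint(2,5,W):
BBBBBBBYB
BBBBBBBBB
BBBBBWBBG
BGGGKKKKB
RGGGBBBBB
After op 6 paint(3,8,W):
BBBBBBBYB
BBBBBBBBB
BBBBBWBBG
BGGGKKKKW
RGGGBBBBB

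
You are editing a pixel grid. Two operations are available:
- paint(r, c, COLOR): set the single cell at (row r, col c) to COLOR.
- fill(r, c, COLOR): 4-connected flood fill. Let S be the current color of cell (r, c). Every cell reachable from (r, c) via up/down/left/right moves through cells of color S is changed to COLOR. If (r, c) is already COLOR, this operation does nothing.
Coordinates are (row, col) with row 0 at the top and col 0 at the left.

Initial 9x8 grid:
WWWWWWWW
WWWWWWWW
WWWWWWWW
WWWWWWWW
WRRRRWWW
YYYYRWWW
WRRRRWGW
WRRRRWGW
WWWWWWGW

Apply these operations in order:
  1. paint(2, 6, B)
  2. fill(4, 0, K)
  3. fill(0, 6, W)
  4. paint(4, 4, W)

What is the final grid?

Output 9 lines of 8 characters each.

Answer: WWWWWWWW
WWWWWWWW
WWWWWWBW
WWWWWWWW
WRRRWWWW
YYYYRWWW
WRRRRWGW
WRRRRWGW
WWWWWWGW

Derivation:
After op 1 paint(2,6,B):
WWWWWWWW
WWWWWWWW
WWWWWWBW
WWWWWWWW
WRRRRWWW
YYYYRWWW
WRRRRWGW
WRRRRWGW
WWWWWWGW
After op 2 fill(4,0,K) [51 cells changed]:
KKKKKKKK
KKKKKKKK
KKKKKKBK
KKKKKKKK
KRRRRKKK
YYYYRKKK
KRRRRKGK
KRRRRKGK
KKKKKKGK
After op 3 fill(0,6,W) [51 cells changed]:
WWWWWWWW
WWWWWWWW
WWWWWWBW
WWWWWWWW
WRRRRWWW
YYYYRWWW
WRRRRWGW
WRRRRWGW
WWWWWWGW
After op 4 paint(4,4,W):
WWWWWWWW
WWWWWWWW
WWWWWWBW
WWWWWWWW
WRRRWWWW
YYYYRWWW
WRRRRWGW
WRRRRWGW
WWWWWWGW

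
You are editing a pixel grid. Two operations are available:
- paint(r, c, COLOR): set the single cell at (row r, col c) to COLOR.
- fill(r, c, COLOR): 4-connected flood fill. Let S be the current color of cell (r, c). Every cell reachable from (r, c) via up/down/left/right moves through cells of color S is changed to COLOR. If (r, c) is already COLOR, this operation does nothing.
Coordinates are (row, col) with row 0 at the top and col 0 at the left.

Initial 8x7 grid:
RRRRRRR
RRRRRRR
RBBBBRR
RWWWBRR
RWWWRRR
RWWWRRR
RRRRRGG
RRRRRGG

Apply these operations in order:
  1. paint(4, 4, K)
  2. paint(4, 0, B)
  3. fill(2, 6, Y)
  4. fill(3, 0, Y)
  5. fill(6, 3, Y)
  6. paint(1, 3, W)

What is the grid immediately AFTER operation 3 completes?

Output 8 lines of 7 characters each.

After op 1 paint(4,4,K):
RRRRRRR
RRRRRRR
RBBBBRR
RWWWBRR
RWWWKRR
RWWWRRR
RRRRRGG
RRRRRGG
After op 2 paint(4,0,B):
RRRRRRR
RRRRRRR
RBBBBRR
RWWWBRR
BWWWKRR
RWWWRRR
RRRRRGG
RRRRRGG
After op 3 fill(2,6,Y) [36 cells changed]:
YYYYYYY
YYYYYYY
YBBBBYY
YWWWBYY
BWWWKYY
YWWWYYY
YYYYYGG
YYYYYGG

Answer: YYYYYYY
YYYYYYY
YBBBBYY
YWWWBYY
BWWWKYY
YWWWYYY
YYYYYGG
YYYYYGG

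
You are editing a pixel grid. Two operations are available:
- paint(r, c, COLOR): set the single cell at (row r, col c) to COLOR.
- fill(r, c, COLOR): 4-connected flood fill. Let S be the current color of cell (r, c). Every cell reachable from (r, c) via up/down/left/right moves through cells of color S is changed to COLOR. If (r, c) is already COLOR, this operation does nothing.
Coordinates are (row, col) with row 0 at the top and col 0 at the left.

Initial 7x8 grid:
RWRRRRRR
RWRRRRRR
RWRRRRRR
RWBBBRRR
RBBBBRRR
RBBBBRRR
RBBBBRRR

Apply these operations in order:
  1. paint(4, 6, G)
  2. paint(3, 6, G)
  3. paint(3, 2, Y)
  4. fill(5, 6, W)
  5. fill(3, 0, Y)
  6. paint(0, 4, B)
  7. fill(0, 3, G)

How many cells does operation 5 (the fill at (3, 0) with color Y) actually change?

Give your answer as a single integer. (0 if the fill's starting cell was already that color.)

After op 1 paint(4,6,G):
RWRRRRRR
RWRRRRRR
RWRRRRRR
RWBBBRRR
RBBBBRGR
RBBBBRRR
RBBBBRRR
After op 2 paint(3,6,G):
RWRRRRRR
RWRRRRRR
RWRRRRRR
RWBBBRGR
RBBBBRGR
RBBBBRRR
RBBBBRRR
After op 3 paint(3,2,Y):
RWRRRRRR
RWRRRRRR
RWRRRRRR
RWYBBRGR
RBBBBRGR
RBBBBRRR
RBBBBRRR
After op 4 fill(5,6,W) [28 cells changed]:
RWWWWWWW
RWWWWWWW
RWWWWWWW
RWYBBWGW
RBBBBWGW
RBBBBWWW
RBBBBWWW
After op 5 fill(3,0,Y) [7 cells changed]:
YWWWWWWW
YWWWWWWW
YWWWWWWW
YWYBBWGW
YBBBBWGW
YBBBBWWW
YBBBBWWW

Answer: 7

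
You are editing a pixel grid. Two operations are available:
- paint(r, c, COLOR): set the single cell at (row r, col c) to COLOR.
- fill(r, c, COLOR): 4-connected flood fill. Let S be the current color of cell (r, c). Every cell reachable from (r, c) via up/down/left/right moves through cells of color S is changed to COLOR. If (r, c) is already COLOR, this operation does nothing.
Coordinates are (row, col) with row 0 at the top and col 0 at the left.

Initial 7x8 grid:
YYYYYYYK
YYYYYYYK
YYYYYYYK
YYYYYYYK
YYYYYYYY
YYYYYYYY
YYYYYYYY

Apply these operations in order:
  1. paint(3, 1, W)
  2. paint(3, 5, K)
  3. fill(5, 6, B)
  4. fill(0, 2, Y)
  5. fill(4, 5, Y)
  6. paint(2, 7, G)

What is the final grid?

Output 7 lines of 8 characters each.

Answer: YYYYYYYK
YYYYYYYK
YYYYYYYG
YWYYYKYK
YYYYYYYY
YYYYYYYY
YYYYYYYY

Derivation:
After op 1 paint(3,1,W):
YYYYYYYK
YYYYYYYK
YYYYYYYK
YWYYYYYK
YYYYYYYY
YYYYYYYY
YYYYYYYY
After op 2 paint(3,5,K):
YYYYYYYK
YYYYYYYK
YYYYYYYK
YWYYYKYK
YYYYYYYY
YYYYYYYY
YYYYYYYY
After op 3 fill(5,6,B) [50 cells changed]:
BBBBBBBK
BBBBBBBK
BBBBBBBK
BWBBBKBK
BBBBBBBB
BBBBBBBB
BBBBBBBB
After op 4 fill(0,2,Y) [50 cells changed]:
YYYYYYYK
YYYYYYYK
YYYYYYYK
YWYYYKYK
YYYYYYYY
YYYYYYYY
YYYYYYYY
After op 5 fill(4,5,Y) [0 cells changed]:
YYYYYYYK
YYYYYYYK
YYYYYYYK
YWYYYKYK
YYYYYYYY
YYYYYYYY
YYYYYYYY
After op 6 paint(2,7,G):
YYYYYYYK
YYYYYYYK
YYYYYYYG
YWYYYKYK
YYYYYYYY
YYYYYYYY
YYYYYYYY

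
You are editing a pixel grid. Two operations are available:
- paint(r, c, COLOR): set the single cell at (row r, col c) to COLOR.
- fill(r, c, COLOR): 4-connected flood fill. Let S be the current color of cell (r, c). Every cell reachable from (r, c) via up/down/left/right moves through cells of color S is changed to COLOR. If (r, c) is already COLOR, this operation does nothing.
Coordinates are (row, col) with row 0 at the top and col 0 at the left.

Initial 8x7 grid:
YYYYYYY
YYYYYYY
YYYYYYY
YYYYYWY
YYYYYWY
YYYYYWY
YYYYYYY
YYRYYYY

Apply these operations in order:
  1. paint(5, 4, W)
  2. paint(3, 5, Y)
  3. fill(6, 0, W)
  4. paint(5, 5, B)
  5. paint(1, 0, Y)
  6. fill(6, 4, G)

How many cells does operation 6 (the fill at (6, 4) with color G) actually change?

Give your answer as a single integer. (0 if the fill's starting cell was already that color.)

After op 1 paint(5,4,W):
YYYYYYY
YYYYYYY
YYYYYYY
YYYYYWY
YYYYYWY
YYYYWWY
YYYYYYY
YYRYYYY
After op 2 paint(3,5,Y):
YYYYYYY
YYYYYYY
YYYYYYY
YYYYYYY
YYYYYWY
YYYYWWY
YYYYYYY
YYRYYYY
After op 3 fill(6,0,W) [52 cells changed]:
WWWWWWW
WWWWWWW
WWWWWWW
WWWWWWW
WWWWWWW
WWWWWWW
WWWWWWW
WWRWWWW
After op 4 paint(5,5,B):
WWWWWWW
WWWWWWW
WWWWWWW
WWWWWWW
WWWWWWW
WWWWWBW
WWWWWWW
WWRWWWW
After op 5 paint(1,0,Y):
WWWWWWW
YWWWWWW
WWWWWWW
WWWWWWW
WWWWWWW
WWWWWBW
WWWWWWW
WWRWWWW
After op 6 fill(6,4,G) [53 cells changed]:
GGGGGGG
YGGGGGG
GGGGGGG
GGGGGGG
GGGGGGG
GGGGGBG
GGGGGGG
GGRGGGG

Answer: 53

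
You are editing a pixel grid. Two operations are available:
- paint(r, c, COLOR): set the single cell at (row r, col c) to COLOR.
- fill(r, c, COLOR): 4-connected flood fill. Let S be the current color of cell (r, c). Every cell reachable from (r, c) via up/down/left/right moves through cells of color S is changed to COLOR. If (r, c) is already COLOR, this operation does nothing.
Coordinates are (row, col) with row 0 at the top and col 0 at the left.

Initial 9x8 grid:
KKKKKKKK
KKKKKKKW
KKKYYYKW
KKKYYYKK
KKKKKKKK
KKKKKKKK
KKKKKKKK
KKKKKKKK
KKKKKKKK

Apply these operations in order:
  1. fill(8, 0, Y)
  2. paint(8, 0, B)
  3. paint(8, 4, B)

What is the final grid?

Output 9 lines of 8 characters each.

Answer: YYYYYYYY
YYYYYYYW
YYYYYYYW
YYYYYYYY
YYYYYYYY
YYYYYYYY
YYYYYYYY
YYYYYYYY
BYYYBYYY

Derivation:
After op 1 fill(8,0,Y) [64 cells changed]:
YYYYYYYY
YYYYYYYW
YYYYYYYW
YYYYYYYY
YYYYYYYY
YYYYYYYY
YYYYYYYY
YYYYYYYY
YYYYYYYY
After op 2 paint(8,0,B):
YYYYYYYY
YYYYYYYW
YYYYYYYW
YYYYYYYY
YYYYYYYY
YYYYYYYY
YYYYYYYY
YYYYYYYY
BYYYYYYY
After op 3 paint(8,4,B):
YYYYYYYY
YYYYYYYW
YYYYYYYW
YYYYYYYY
YYYYYYYY
YYYYYYYY
YYYYYYYY
YYYYYYYY
BYYYBYYY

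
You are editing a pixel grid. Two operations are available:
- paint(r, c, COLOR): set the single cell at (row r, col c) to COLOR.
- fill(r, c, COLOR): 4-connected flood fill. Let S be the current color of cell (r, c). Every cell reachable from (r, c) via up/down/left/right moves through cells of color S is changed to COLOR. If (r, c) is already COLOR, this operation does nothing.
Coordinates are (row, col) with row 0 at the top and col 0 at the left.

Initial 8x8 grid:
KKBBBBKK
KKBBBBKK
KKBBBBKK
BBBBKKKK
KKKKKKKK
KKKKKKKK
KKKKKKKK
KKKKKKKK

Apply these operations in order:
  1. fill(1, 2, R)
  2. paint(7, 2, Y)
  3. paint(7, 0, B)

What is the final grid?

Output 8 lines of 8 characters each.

After op 1 fill(1,2,R) [16 cells changed]:
KKRRRRKK
KKRRRRKK
KKRRRRKK
RRRRKKKK
KKKKKKKK
KKKKKKKK
KKKKKKKK
KKKKKKKK
After op 2 paint(7,2,Y):
KKRRRRKK
KKRRRRKK
KKRRRRKK
RRRRKKKK
KKKKKKKK
KKKKKKKK
KKKKKKKK
KKYKKKKK
After op 3 paint(7,0,B):
KKRRRRKK
KKRRRRKK
KKRRRRKK
RRRRKKKK
KKKKKKKK
KKKKKKKK
KKKKKKKK
BKYKKKKK

Answer: KKRRRRKK
KKRRRRKK
KKRRRRKK
RRRRKKKK
KKKKKKKK
KKKKKKKK
KKKKKKKK
BKYKKKKK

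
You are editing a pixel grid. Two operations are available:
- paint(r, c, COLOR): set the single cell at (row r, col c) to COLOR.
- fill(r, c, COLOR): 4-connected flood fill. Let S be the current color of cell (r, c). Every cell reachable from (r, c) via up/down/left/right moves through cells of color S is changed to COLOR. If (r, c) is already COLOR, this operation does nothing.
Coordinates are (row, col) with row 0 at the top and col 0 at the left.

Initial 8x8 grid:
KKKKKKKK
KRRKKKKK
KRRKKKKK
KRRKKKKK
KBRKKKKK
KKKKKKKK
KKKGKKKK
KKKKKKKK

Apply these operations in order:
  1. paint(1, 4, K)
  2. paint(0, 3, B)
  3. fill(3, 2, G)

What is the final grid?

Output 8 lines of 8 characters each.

Answer: KKKBKKKK
KGGKKKKK
KGGKKKKK
KGGKKKKK
KBGKKKKK
KKKKKKKK
KKKGKKKK
KKKKKKKK

Derivation:
After op 1 paint(1,4,K):
KKKKKKKK
KRRKKKKK
KRRKKKKK
KRRKKKKK
KBRKKKKK
KKKKKKKK
KKKGKKKK
KKKKKKKK
After op 2 paint(0,3,B):
KKKBKKKK
KRRKKKKK
KRRKKKKK
KRRKKKKK
KBRKKKKK
KKKKKKKK
KKKGKKKK
KKKKKKKK
After op 3 fill(3,2,G) [7 cells changed]:
KKKBKKKK
KGGKKKKK
KGGKKKKK
KGGKKKKK
KBGKKKKK
KKKKKKKK
KKKGKKKK
KKKKKKKK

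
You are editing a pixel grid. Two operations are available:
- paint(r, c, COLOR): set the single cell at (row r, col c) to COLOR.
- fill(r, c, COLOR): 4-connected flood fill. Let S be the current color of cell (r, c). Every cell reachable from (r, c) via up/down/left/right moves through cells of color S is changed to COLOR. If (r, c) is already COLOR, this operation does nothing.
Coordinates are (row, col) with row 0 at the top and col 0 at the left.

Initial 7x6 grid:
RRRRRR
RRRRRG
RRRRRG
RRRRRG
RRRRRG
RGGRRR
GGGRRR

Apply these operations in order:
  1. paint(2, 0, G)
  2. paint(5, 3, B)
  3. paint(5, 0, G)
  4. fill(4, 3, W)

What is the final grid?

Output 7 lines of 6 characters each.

Answer: WWWWWW
WWWWWG
GWWWWG
WWWWWG
WWWWWG
GGGBWW
GGGWWW

Derivation:
After op 1 paint(2,0,G):
RRRRRR
RRRRRG
GRRRRG
RRRRRG
RRRRRG
RGGRRR
GGGRRR
After op 2 paint(5,3,B):
RRRRRR
RRRRRG
GRRRRG
RRRRRG
RRRRRG
RGGBRR
GGGRRR
After op 3 paint(5,0,G):
RRRRRR
RRRRRG
GRRRRG
RRRRRG
RRRRRG
GGGBRR
GGGRRR
After op 4 fill(4,3,W) [30 cells changed]:
WWWWWW
WWWWWG
GWWWWG
WWWWWG
WWWWWG
GGGBWW
GGGWWW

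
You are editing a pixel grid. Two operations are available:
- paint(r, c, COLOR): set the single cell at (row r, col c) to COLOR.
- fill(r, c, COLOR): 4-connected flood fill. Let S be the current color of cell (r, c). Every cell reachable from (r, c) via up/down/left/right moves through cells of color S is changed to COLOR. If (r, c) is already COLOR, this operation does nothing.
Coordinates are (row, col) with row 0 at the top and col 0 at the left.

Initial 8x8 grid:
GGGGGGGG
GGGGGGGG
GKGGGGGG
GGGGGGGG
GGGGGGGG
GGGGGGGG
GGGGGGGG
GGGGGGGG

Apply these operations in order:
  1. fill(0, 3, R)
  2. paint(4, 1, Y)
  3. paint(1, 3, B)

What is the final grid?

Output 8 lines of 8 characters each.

Answer: RRRRRRRR
RRRBRRRR
RKRRRRRR
RRRRRRRR
RYRRRRRR
RRRRRRRR
RRRRRRRR
RRRRRRRR

Derivation:
After op 1 fill(0,3,R) [63 cells changed]:
RRRRRRRR
RRRRRRRR
RKRRRRRR
RRRRRRRR
RRRRRRRR
RRRRRRRR
RRRRRRRR
RRRRRRRR
After op 2 paint(4,1,Y):
RRRRRRRR
RRRRRRRR
RKRRRRRR
RRRRRRRR
RYRRRRRR
RRRRRRRR
RRRRRRRR
RRRRRRRR
After op 3 paint(1,3,B):
RRRRRRRR
RRRBRRRR
RKRRRRRR
RRRRRRRR
RYRRRRRR
RRRRRRRR
RRRRRRRR
RRRRRRRR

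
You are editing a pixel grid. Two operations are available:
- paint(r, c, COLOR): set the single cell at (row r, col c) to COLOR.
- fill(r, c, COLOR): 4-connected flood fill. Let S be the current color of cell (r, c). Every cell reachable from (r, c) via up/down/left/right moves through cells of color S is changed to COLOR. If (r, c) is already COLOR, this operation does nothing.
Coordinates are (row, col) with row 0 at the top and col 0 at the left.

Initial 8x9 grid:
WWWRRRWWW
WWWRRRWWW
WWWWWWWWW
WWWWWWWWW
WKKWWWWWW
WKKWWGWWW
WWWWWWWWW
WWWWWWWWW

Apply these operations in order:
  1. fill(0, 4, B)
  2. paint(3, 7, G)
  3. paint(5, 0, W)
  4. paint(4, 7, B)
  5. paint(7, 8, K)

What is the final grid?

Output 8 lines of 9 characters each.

After op 1 fill(0,4,B) [6 cells changed]:
WWWBBBWWW
WWWBBBWWW
WWWWWWWWW
WWWWWWWWW
WKKWWWWWW
WKKWWGWWW
WWWWWWWWW
WWWWWWWWW
After op 2 paint(3,7,G):
WWWBBBWWW
WWWBBBWWW
WWWWWWWWW
WWWWWWWGW
WKKWWWWWW
WKKWWGWWW
WWWWWWWWW
WWWWWWWWW
After op 3 paint(5,0,W):
WWWBBBWWW
WWWBBBWWW
WWWWWWWWW
WWWWWWWGW
WKKWWWWWW
WKKWWGWWW
WWWWWWWWW
WWWWWWWWW
After op 4 paint(4,7,B):
WWWBBBWWW
WWWBBBWWW
WWWWWWWWW
WWWWWWWGW
WKKWWWWBW
WKKWWGWWW
WWWWWWWWW
WWWWWWWWW
After op 5 paint(7,8,K):
WWWBBBWWW
WWWBBBWWW
WWWWWWWWW
WWWWWWWGW
WKKWWWWBW
WKKWWGWWW
WWWWWWWWW
WWWWWWWWK

Answer: WWWBBBWWW
WWWBBBWWW
WWWWWWWWW
WWWWWWWGW
WKKWWWWBW
WKKWWGWWW
WWWWWWWWW
WWWWWWWWK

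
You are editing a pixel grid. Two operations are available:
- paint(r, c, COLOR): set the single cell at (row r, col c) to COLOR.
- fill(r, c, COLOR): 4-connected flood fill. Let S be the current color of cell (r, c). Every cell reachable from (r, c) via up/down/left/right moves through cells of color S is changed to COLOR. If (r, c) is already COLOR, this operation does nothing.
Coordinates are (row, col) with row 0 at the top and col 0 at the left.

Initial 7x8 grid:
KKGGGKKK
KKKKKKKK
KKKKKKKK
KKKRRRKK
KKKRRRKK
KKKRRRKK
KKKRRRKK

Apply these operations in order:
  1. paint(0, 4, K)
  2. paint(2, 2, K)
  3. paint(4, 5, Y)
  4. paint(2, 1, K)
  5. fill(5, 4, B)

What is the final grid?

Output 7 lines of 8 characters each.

Answer: KKGGKKKK
KKKKKKKK
KKKKKKKK
KKKBBBKK
KKKBBYKK
KKKBBBKK
KKKBBBKK

Derivation:
After op 1 paint(0,4,K):
KKGGKKKK
KKKKKKKK
KKKKKKKK
KKKRRRKK
KKKRRRKK
KKKRRRKK
KKKRRRKK
After op 2 paint(2,2,K):
KKGGKKKK
KKKKKKKK
KKKKKKKK
KKKRRRKK
KKKRRRKK
KKKRRRKK
KKKRRRKK
After op 3 paint(4,5,Y):
KKGGKKKK
KKKKKKKK
KKKKKKKK
KKKRRRKK
KKKRRYKK
KKKRRRKK
KKKRRRKK
After op 4 paint(2,1,K):
KKGGKKKK
KKKKKKKK
KKKKKKKK
KKKRRRKK
KKKRRYKK
KKKRRRKK
KKKRRRKK
After op 5 fill(5,4,B) [11 cells changed]:
KKGGKKKK
KKKKKKKK
KKKKKKKK
KKKBBBKK
KKKBBYKK
KKKBBBKK
KKKBBBKK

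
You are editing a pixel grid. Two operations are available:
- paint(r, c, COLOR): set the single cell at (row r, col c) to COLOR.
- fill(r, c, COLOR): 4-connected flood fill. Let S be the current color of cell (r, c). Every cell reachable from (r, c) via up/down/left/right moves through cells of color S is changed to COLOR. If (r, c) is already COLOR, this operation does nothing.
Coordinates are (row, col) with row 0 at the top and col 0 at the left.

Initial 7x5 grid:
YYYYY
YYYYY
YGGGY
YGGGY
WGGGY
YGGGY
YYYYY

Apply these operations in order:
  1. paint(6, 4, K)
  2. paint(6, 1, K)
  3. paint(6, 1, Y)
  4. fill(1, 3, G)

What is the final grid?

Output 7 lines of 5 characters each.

Answer: GGGGG
GGGGG
GGGGG
GGGGG
WGGGG
YGGGG
YYYYK

Derivation:
After op 1 paint(6,4,K):
YYYYY
YYYYY
YGGGY
YGGGY
WGGGY
YGGGY
YYYYK
After op 2 paint(6,1,K):
YYYYY
YYYYY
YGGGY
YGGGY
WGGGY
YGGGY
YKYYK
After op 3 paint(6,1,Y):
YYYYY
YYYYY
YGGGY
YGGGY
WGGGY
YGGGY
YYYYK
After op 4 fill(1,3,G) [16 cells changed]:
GGGGG
GGGGG
GGGGG
GGGGG
WGGGG
YGGGG
YYYYK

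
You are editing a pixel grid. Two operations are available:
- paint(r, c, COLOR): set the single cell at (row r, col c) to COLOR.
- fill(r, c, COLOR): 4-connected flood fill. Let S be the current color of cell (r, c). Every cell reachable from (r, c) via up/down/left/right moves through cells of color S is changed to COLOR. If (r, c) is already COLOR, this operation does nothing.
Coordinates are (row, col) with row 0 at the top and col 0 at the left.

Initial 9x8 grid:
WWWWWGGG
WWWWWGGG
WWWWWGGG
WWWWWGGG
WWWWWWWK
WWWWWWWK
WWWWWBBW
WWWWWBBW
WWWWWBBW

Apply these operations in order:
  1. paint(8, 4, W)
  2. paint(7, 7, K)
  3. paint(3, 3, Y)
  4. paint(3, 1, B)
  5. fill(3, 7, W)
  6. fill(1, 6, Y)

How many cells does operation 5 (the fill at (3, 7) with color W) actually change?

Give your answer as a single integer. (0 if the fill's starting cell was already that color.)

Answer: 12

Derivation:
After op 1 paint(8,4,W):
WWWWWGGG
WWWWWGGG
WWWWWGGG
WWWWWGGG
WWWWWWWK
WWWWWWWK
WWWWWBBW
WWWWWBBW
WWWWWBBW
After op 2 paint(7,7,K):
WWWWWGGG
WWWWWGGG
WWWWWGGG
WWWWWGGG
WWWWWWWK
WWWWWWWK
WWWWWBBW
WWWWWBBK
WWWWWBBW
After op 3 paint(3,3,Y):
WWWWWGGG
WWWWWGGG
WWWWWGGG
WWWYWGGG
WWWWWWWK
WWWWWWWK
WWWWWBBW
WWWWWBBK
WWWWWBBW
After op 4 paint(3,1,B):
WWWWWGGG
WWWWWGGG
WWWWWGGG
WBWYWGGG
WWWWWWWK
WWWWWWWK
WWWWWBBW
WWWWWBBK
WWWWWBBW
After op 5 fill(3,7,W) [12 cells changed]:
WWWWWWWW
WWWWWWWW
WWWWWWWW
WBWYWWWW
WWWWWWWK
WWWWWWWK
WWWWWBBW
WWWWWBBK
WWWWWBBW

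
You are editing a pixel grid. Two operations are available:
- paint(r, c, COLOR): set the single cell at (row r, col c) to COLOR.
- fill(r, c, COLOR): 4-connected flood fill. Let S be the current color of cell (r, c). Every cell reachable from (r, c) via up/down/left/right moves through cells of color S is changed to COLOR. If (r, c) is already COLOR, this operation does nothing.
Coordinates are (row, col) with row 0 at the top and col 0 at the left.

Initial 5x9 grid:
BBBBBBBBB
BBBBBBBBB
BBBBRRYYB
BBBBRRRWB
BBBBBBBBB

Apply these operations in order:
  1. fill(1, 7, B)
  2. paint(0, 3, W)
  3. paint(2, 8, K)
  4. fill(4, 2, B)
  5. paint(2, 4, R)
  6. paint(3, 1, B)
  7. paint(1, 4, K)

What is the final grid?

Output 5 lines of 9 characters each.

Answer: BBBWBBBBB
BBBBKBBBB
BBBBRRYYK
BBBBRRRWB
BBBBBBBBB

Derivation:
After op 1 fill(1,7,B) [0 cells changed]:
BBBBBBBBB
BBBBBBBBB
BBBBRRYYB
BBBBRRRWB
BBBBBBBBB
After op 2 paint(0,3,W):
BBBWBBBBB
BBBBBBBBB
BBBBRRYYB
BBBBRRRWB
BBBBBBBBB
After op 3 paint(2,8,K):
BBBWBBBBB
BBBBBBBBB
BBBBRRYYK
BBBBRRRWB
BBBBBBBBB
After op 4 fill(4,2,B) [0 cells changed]:
BBBWBBBBB
BBBBBBBBB
BBBBRRYYK
BBBBRRRWB
BBBBBBBBB
After op 5 paint(2,4,R):
BBBWBBBBB
BBBBBBBBB
BBBBRRYYK
BBBBRRRWB
BBBBBBBBB
After op 6 paint(3,1,B):
BBBWBBBBB
BBBBBBBBB
BBBBRRYYK
BBBBRRRWB
BBBBBBBBB
After op 7 paint(1,4,K):
BBBWBBBBB
BBBBKBBBB
BBBBRRYYK
BBBBRRRWB
BBBBBBBBB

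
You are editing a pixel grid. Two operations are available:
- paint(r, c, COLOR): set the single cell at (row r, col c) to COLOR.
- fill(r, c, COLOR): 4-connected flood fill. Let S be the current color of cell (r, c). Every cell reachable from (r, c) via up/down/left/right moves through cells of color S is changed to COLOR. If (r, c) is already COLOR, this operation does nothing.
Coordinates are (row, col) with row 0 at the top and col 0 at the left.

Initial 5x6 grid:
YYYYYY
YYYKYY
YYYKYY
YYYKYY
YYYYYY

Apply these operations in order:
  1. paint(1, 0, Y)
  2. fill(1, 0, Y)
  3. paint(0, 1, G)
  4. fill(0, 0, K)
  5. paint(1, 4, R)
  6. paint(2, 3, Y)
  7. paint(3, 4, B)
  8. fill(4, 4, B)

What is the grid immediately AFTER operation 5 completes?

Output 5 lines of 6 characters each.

After op 1 paint(1,0,Y):
YYYYYY
YYYKYY
YYYKYY
YYYKYY
YYYYYY
After op 2 fill(1,0,Y) [0 cells changed]:
YYYYYY
YYYKYY
YYYKYY
YYYKYY
YYYYYY
After op 3 paint(0,1,G):
YGYYYY
YYYKYY
YYYKYY
YYYKYY
YYYYYY
After op 4 fill(0,0,K) [26 cells changed]:
KGKKKK
KKKKKK
KKKKKK
KKKKKK
KKKKKK
After op 5 paint(1,4,R):
KGKKKK
KKKKRK
KKKKKK
KKKKKK
KKKKKK

Answer: KGKKKK
KKKKRK
KKKKKK
KKKKKK
KKKKKK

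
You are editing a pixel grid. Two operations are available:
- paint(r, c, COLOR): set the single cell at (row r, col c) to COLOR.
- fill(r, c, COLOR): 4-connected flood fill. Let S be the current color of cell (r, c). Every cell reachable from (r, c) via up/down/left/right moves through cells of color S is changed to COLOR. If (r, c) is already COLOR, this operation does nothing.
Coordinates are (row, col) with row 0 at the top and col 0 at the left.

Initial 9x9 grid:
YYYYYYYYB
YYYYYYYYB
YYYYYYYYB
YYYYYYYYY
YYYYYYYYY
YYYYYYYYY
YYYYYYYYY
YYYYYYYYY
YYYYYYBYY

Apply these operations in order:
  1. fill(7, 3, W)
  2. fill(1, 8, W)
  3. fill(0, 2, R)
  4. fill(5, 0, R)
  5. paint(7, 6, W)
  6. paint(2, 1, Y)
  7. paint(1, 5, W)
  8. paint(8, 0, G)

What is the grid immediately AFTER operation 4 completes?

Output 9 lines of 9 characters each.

After op 1 fill(7,3,W) [77 cells changed]:
WWWWWWWWB
WWWWWWWWB
WWWWWWWWB
WWWWWWWWW
WWWWWWWWW
WWWWWWWWW
WWWWWWWWW
WWWWWWWWW
WWWWWWBWW
After op 2 fill(1,8,W) [3 cells changed]:
WWWWWWWWW
WWWWWWWWW
WWWWWWWWW
WWWWWWWWW
WWWWWWWWW
WWWWWWWWW
WWWWWWWWW
WWWWWWWWW
WWWWWWBWW
After op 3 fill(0,2,R) [80 cells changed]:
RRRRRRRRR
RRRRRRRRR
RRRRRRRRR
RRRRRRRRR
RRRRRRRRR
RRRRRRRRR
RRRRRRRRR
RRRRRRRRR
RRRRRRBRR
After op 4 fill(5,0,R) [0 cells changed]:
RRRRRRRRR
RRRRRRRRR
RRRRRRRRR
RRRRRRRRR
RRRRRRRRR
RRRRRRRRR
RRRRRRRRR
RRRRRRRRR
RRRRRRBRR

Answer: RRRRRRRRR
RRRRRRRRR
RRRRRRRRR
RRRRRRRRR
RRRRRRRRR
RRRRRRRRR
RRRRRRRRR
RRRRRRRRR
RRRRRRBRR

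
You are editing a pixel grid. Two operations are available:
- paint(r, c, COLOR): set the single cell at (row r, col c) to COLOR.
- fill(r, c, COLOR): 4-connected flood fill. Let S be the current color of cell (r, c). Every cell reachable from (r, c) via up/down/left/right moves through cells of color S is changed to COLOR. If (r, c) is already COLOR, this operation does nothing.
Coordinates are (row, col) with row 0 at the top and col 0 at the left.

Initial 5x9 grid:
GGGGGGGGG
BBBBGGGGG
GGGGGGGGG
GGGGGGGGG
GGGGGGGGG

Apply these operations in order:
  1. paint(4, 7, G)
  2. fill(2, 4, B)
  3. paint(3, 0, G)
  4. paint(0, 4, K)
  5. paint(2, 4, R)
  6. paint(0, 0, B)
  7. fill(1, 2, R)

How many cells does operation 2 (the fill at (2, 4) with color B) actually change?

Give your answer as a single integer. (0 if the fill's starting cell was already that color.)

After op 1 paint(4,7,G):
GGGGGGGGG
BBBBGGGGG
GGGGGGGGG
GGGGGGGGG
GGGGGGGGG
After op 2 fill(2,4,B) [41 cells changed]:
BBBBBBBBB
BBBBBBBBB
BBBBBBBBB
BBBBBBBBB
BBBBBBBBB

Answer: 41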